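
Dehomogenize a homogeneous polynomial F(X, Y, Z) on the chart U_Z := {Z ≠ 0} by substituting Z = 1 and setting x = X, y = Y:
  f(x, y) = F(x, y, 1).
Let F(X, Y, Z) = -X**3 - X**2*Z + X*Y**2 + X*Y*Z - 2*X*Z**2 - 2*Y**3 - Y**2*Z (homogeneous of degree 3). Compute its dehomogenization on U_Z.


f(x, y) = -x**3 - x**2 + x*y**2 + x*y - 2*x - 2*y**3 - y**2

On U_Z we set Z = 1. Each monomial c·X^i·Y^j·Z^k in F becomes c·x^i·y^j·1^k = c·x^i·y^j.
Substituting Z = 1: F(X, Y, 1) = -x**3 - x**2 + x*y**2 + x*y - 2*x - 2*y**3 - y**2.
Note: deg(f) ≤ deg(F) = 3; strict inequality happens when F is divisible by Z (lost terms).


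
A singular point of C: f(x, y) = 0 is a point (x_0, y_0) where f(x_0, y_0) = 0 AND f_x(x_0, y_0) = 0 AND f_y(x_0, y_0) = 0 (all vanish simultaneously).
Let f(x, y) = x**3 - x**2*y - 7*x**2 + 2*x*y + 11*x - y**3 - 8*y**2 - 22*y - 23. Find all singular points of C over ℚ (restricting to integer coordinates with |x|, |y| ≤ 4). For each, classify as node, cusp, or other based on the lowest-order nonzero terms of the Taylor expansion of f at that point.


Singular points: {(1, -3)}; classification: node.

Compute partial derivatives:
  f_x = 3*x**2 - 2*x*y - 14*x + 2*y + 11.
  f_y = -x**2 + 2*x - 3*y**2 - 16*y - 22.
Scan x_0 ∈ {−4, ..., 4}. For each x_0, f_y(x_0, y) is a polynomial in y; find its integer roots y ∈ {−4, ..., 4}, then test f_x and f at those candidates.
  x = -4: f_y(-4, y) = -3*y**2 - 16*y - 46; no integer root y with |y| ≤ 4.
  x = -3: f_y(-3, y) = -3*y**2 - 16*y - 37; no integer root y with |y| ≤ 4.
  x = -2: f_y(-2, y) = -3*y**2 - 16*y - 30; no integer root y with |y| ≤ 4.
  x = -1: f_y(-1, y) = -3*y**2 - 16*y - 25; no integer root y with |y| ≤ 4.
  x = 0: f_y(0, y) = -3*y**2 - 16*y - 22; no integer root y with |y| ≤ 4.
  x = 1: f_y(1, y) = -3*y**2 - 16*y - 21; vanishes at y ∈ {-3}. (1, -3): f_x = 0, f = 0 — SINGULAR.
  x = 2: f_y(2, y) = -3*y**2 - 16*y - 22; no integer root y with |y| ≤ 4.
  x = 3: f_y(3, y) = -3*y**2 - 16*y - 25; no integer root y with |y| ≤ 4.
  x = 4: f_y(4, y) = -3*y**2 - 16*y - 30; no integer root y with |y| ≤ 4.
Only singular point on the grid: (1, -3).
Classify: substitute x = 1 + u, y = -3 + v and expand: f = u**3 - u**2*v - u**2 - v**3 + v**2.
No constant or linear terms (consistent with a singular point). Quadratic part: -u**2 + v**2. Cubic part: u**3 - u**2*v - v**3.
The quadratic part v**2 - u**2 = (v − u)(v + u) splits into two distinct linear factors, so there are two distinct tangent lines y − -3 = ±(x − 1) — this is a node (ordinary double point).
Classification: node.


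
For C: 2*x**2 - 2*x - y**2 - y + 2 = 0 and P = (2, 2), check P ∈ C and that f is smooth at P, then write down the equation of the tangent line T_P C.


Tangent line at P: 6*x - 5*y - 2 = 0.

Step 1: f(2, 2) = 0, so P lies on C.
Step 2: partial derivatives
  f_x(x, y) = 4*x - 2, f_y(x, y) = -2*y - 1.
  f_x(P) = 6, f_y(P) = -5 (gradient nonzero, so P is smooth).
Step 3: tangent line at P: 6·(x − 2) + -5·(y − 2) = 0.
Expanding: 6*x - 5*y - 2 = 0.


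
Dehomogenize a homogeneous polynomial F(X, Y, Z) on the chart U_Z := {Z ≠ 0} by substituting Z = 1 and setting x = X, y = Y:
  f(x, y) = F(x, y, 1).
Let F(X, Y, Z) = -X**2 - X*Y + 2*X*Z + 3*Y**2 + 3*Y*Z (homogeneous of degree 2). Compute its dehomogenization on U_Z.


f(x, y) = -x**2 - x*y + 2*x + 3*y**2 + 3*y

On U_Z we set Z = 1. Each monomial c·X^i·Y^j·Z^k in F becomes c·x^i·y^j·1^k = c·x^i·y^j.
Substituting Z = 1: F(X, Y, 1) = -x**2 - x*y + 2*x + 3*y**2 + 3*y.
Note: deg(f) ≤ deg(F) = 2; strict inequality happens when F is divisible by Z (lost terms).


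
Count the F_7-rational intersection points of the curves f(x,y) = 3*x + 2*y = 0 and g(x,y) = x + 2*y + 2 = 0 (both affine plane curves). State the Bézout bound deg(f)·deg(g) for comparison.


Common zeros: {(1, 2)}; count = 1; Bézout bound = 1.

deg(f) = 1, deg(g) = 1, so Bézout bound = 1.
Scan x ∈ F_7. For each x, list the y ∈ F_7 with f(x, y) ≡ 0 and those with g(x, y) ≡ 0 (mod 7); the common zeros in that column are the intersection.
  x = 0: f ≡ 0 at y ∈ {0}; g ≡ 0 at y ∈ {6}; common: ∅.
  x = 1: f ≡ 0 at y ∈ {2}; g ≡ 0 at y ∈ {2}; common: {2}.
  x = 2: f ≡ 0 at y ∈ {4}; g ≡ 0 at y ∈ {5}; common: ∅.
  x = 3: f ≡ 0 at y ∈ {6}; g ≡ 0 at y ∈ {1}; common: ∅.
  x = 4: f ≡ 0 at y ∈ {1}; g ≡ 0 at y ∈ {4}; common: ∅.
  x = 5: f ≡ 0 at y ∈ {3}; g ≡ 0 at y ∈ {0}; common: ∅.
  x = 6: f ≡ 0 at y ∈ {5}; g ≡ 0 at y ∈ {3}; common: ∅.
Collecting: common zeros = {(1, 2)}, so the count is 1.
Comparison with the Bézout bound: 1 ≤ 1 = deg(f)·deg(g), as expected for curves with no common component (the bound is attained).


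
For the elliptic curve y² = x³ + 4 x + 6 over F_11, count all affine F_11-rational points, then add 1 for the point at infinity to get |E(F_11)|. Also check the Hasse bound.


Affine points = {(1, 0), (2, 0), (3, 1), (3, 10), (4, 3), (4, 8), (6, 2), (6, 9), (7, 5), (7, 6), (8, 0), (9, 1), (9, 10), (10, 1), (10, 10)}; affine count = 15; |E(F_11)| = 16.

Discriminant check: Δ ∝ 4a³ + 27b² = 4·4³ + 27·6² = 4·64 + 27·36 ≡ 7 (mod 11). Nonzero ⇒ E is nonsingular.
For each x ∈ F_11, compute rhs = x³ + 4·x + 6 mod 11, then count y ∈ F_11 with y² ≡ rhs.
  x = 0: rhs = 6, matching y values: none (0 points).
  x = 1: rhs = 0, matching y values: 0 (1 points).
  x = 2: rhs = 0, matching y values: 0 (1 points).
  x = 3: rhs = 1, matching y values: 1, 10 (2 points).
  x = 4: rhs = 9, matching y values: 3, 8 (2 points).
  x = 5: rhs = 8, matching y values: none (0 points).
  x = 6: rhs = 4, matching y values: 2, 9 (2 points).
  x = 7: rhs = 3, matching y values: 5, 6 (2 points).
  x = 8: rhs = 0, matching y values: 0 (1 points).
  x = 9: rhs = 1, matching y values: 1, 10 (2 points).
  x = 10: rhs = 1, matching y values: 1, 10 (2 points).
Total affine count: 15.
Full point count |E(F_11)| = 15 + 1 = 16.
Hasse bound: |16 − (11+1)| = |4| = 4 ≤ 2√11 ≈ 6.6332 ✓.


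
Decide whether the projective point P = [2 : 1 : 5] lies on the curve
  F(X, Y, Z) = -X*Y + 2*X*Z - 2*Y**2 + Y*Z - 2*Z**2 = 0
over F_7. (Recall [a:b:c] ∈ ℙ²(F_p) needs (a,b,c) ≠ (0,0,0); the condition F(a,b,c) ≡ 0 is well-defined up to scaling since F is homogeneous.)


F(2,1,5) ≡ 6 (mod 7); P is NOT on the curve.

Evaluate F(2, 1, 5) term-by-term (mod 7).
  -X*Y ↦ -1·2·1·1 = -2
  2*X*Z ↦ 2·2·1·5 = 20
  -2*Y**2 ↦ -2·1·1·1 = -2
  Y*Z ↦ 1·1·1·5 = 5
  -2*Z**2 ↦ -2·1·1·25 = -50
Sum: F(2, 1, 5) = (-2) + (20) + (-2) + (5) + (-50) = -29.
Reducing mod 7: -29 ≡ 6 (mod 7).
Since F(a, b, c) ≡ 6 ≠ 0 (mod 7), P does NOT lie on the curve.


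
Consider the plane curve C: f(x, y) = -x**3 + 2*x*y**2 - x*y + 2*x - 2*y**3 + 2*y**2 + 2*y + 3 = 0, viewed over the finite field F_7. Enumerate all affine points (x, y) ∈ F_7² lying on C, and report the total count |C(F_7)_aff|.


Affine F_7-points: {(1, 1), (1, 4), (2, 2), (2, 6), (3, 6), (4, 5), (5, 0), (5, 1), (5, 5)}; count = 9.

For each of the 49 pairs (x, y) ∈ F_7², evaluate f(x, y) mod 7. Record the zeros.
  x = 0: [0↦3, 1↦5, 2↦6, 3↦1, 4↦6, 5↦2, 6↦5]  zeros at y ∈ ∅
  x = 1: [0↦4, 1↦0, 2↦6, 3↦3, 4↦0, 5↦6, 6↦2]  zeros at y ∈ {1, 4}
  x = 2: [0↦6, 1↦3, 2↦0, 3↦6, 4↦2, 5↦4, 6↦0]  zeros at y ∈ {2, 6}
  x = 3: [0↦3, 1↦1, 2↦3, 3↦4, 4↦6, 5↦4, 6↦0]  zeros at y ∈ {6}
  x = 4: [0↦3, 1↦2, 2↦2, 3↦5, 4↦6, 5↦0, 6↦3]  zeros at y ∈ {5}
  x = 5: [0↦0, 1↦0, 2↦5, 3↦3, 4↦3, 5↦0, 6↦3]  zeros at y ∈ {0, 1, 5}
  x = 6: [0↦2, 1↦3, 2↦6, 3↦6, 4↦5, 5↦5, 6↦1]  zeros at y ∈ ∅
Collecting zeros: affine points = {(1, 1), (1, 4), (2, 2), (2, 6), (3, 6), (4, 5), (5, 0), (5, 1), (5, 5)}.
Total count |C(F_7)_aff| = 9.


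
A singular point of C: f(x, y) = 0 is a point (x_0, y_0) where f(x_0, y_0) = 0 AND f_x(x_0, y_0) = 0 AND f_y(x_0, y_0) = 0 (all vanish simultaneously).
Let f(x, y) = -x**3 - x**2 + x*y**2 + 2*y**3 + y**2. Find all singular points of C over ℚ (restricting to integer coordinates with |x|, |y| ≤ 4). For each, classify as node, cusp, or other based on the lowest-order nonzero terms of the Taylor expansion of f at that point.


Singular points: {(0, 0)}; classification: node.

Compute partial derivatives:
  f_x = -3*x**2 - 2*x + y**2.
  f_y = 2*x*y + 6*y**2 + 2*y.
Scan x_0 ∈ {−4, ..., 4}. For each x_0, f_y(x_0, y) is a polynomial in y; find its integer roots y ∈ {−4, ..., 4}, then test f_x and f at those candidates.
  x = -4: f_y(-4, y) = 6*y**2 - 6*y; vanishes at y ∈ {0, 1}. (-4, 0): f_x = -40 ≠ 0; (-4, 1): f_x = -39 ≠ 0.
  x = -3: f_y(-3, y) = 6*y**2 - 4*y; vanishes at y ∈ {0}. (-3, 0): f_x = -21 ≠ 0.
  x = -2: f_y(-2, y) = 6*y**2 - 2*y; vanishes at y ∈ {0}. (-2, 0): f_x = -8 ≠ 0.
  x = -1: f_y(-1, y) = 6*y**2; vanishes at y ∈ {0}. (-1, 0): f_x = -1 ≠ 0.
  x = 0: f_y(0, y) = 6*y**2 + 2*y; vanishes at y ∈ {0}. (0, 0): f_x = 0, f = 0 — SINGULAR.
  x = 1: f_y(1, y) = 6*y**2 + 4*y; vanishes at y ∈ {0}. (1, 0): f_x = -5 ≠ 0.
  x = 2: f_y(2, y) = 6*y**2 + 6*y; vanishes at y ∈ {-1, 0}. (2, -1): f_x = -15 ≠ 0; (2, 0): f_x = -16 ≠ 0.
  x = 3: f_y(3, y) = 6*y**2 + 8*y; vanishes at y ∈ {0}. (3, 0): f_x = -33 ≠ 0.
  x = 4: f_y(4, y) = 6*y**2 + 10*y; vanishes at y ∈ {0}. (4, 0): f_x = -56 ≠ 0.
Only singular point on the grid: (0, 0).
Classify: substitute x = 0 + u, y = 0 + v and expand: f = -u**3 - u**2 + u*v**2 + 2*v**3 + v**2.
No constant or linear terms (consistent with a singular point). Quadratic part: -u**2 + v**2. Cubic part: -u**3 + u*v**2 + 2*v**3.
The quadratic part v**2 - u**2 = (v − u)(v + u) splits into two distinct linear factors, so there are two distinct tangent lines y − 0 = ±(x − 0) — this is a node (ordinary double point).
Classification: node.


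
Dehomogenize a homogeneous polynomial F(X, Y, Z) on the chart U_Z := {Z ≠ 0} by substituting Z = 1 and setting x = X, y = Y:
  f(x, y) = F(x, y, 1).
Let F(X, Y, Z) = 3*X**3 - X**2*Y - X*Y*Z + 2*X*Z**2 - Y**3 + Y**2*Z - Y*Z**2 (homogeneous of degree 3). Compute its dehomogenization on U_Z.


f(x, y) = 3*x**3 - x**2*y - x*y + 2*x - y**3 + y**2 - y

On U_Z we set Z = 1. Each monomial c·X^i·Y^j·Z^k in F becomes c·x^i·y^j·1^k = c·x^i·y^j.
Substituting Z = 1: F(X, Y, 1) = 3*x**3 - x**2*y - x*y + 2*x - y**3 + y**2 - y.
Note: deg(f) ≤ deg(F) = 3; strict inequality happens when F is divisible by Z (lost terms).


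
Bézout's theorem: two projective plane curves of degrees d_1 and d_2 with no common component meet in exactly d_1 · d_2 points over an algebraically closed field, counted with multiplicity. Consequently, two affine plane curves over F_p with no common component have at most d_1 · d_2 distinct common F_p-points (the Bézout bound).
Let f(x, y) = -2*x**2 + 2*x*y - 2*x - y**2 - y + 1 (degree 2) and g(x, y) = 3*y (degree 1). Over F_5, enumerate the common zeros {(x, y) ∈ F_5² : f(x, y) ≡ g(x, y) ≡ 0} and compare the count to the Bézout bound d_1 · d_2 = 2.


Common zeros: ∅; count = 0; Bézout bound = 2.

deg(f) = 2, deg(g) = 1, so Bézout bound = 2.
Scan x ∈ F_5. For each x, list the y ∈ F_5 with f(x, y) ≡ 0 and those with g(x, y) ≡ 0 (mod 5); the common zeros in that column are the intersection.
  x = 0: f ≡ 0 at y ∈ {2}; g ≡ 0 at y ∈ {0}; common: ∅.
  x = 1: f ≡ 0 at y ∈ {2, 4}; g ≡ 0 at y ∈ {0}; common: ∅.
  x = 2: f ≡ 0 at y ∈ {4}; g ≡ 0 at y ∈ {0}; common: ∅.
  x = 3: f ≡ 0 at y ∈ ∅; g ≡ 0 at y ∈ {0}; common: ∅.
  x = 4: f ≡ 0 at y ∈ ∅; g ≡ 0 at y ∈ {0}; common: ∅.
Collecting: common zeros = ∅, so the count is 0.
Comparison with the Bézout bound: 0 ≤ 2 = deg(f)·deg(g), as expected for curves with no common component (the affine F_5-count falls short of the bound because intersections may lie at infinity, over extension fields, or carry multiplicity).


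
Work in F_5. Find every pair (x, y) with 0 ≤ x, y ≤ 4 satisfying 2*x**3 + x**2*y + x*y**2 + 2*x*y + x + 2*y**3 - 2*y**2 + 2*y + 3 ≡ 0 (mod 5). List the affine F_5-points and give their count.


Affine F_5-points: {(0, 1), (0, 2), (0, 3), (2, 3), (3, 0), (3, 1), (4, 0), (4, 1), (4, 3)}; count = 9.

For each of the 25 pairs (x, y) ∈ F_5², evaluate f(x, y) mod 5. Record the zeros.
  x = 0: [0↦3, 1↦0, 2↦0, 3↦0, 4↦2]  zeros at y ∈ {1, 2, 3}
  x = 1: [0↦1, 1↦2, 2↦3, 3↦1, 4↦3]  zeros at y ∈ ∅
  x = 2: [0↦1, 1↦3, 2↦2, 3↦0, 4↦4]  zeros at y ∈ {3}
  x = 3: [0↦0, 1↦0, 2↦4, 3↦4, 4↦2]  zeros at y ∈ {0, 1}
  x = 4: [0↦0, 1↦0, 2↦1, 3↦0, 4↦4]  zeros at y ∈ {0, 1, 3}
Collecting zeros: affine points = {(0, 1), (0, 2), (0, 3), (2, 3), (3, 0), (3, 1), (4, 0), (4, 1), (4, 3)}.
Total count |C(F_5)_aff| = 9.


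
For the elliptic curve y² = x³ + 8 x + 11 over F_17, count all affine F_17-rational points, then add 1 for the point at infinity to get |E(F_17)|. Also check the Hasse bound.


Affine points = {(2, 1), (2, 16), (7, 6), (7, 11), (8, 3), (8, 14), (9, 8), (9, 9), (11, 6), (11, 11), (12, 4), (12, 13), (13, 0), (15, 2), (15, 15), (16, 6), (16, 11)}; affine count = 17; |E(F_17)| = 18.

Discriminant check: Δ ∝ 4a³ + 27b² = 4·8³ + 27·11² = 4·512 + 27·121 ≡ 11 (mod 17). Nonzero ⇒ E is nonsingular.
For each x ∈ F_17, compute rhs = x³ + 8·x + 11 mod 17, then count y ∈ F_17 with y² ≡ rhs.
  x = 0: rhs = 11, matching y values: none (0 points).
  x = 1: rhs = 3, matching y values: none (0 points).
  x = 2: rhs = 1, matching y values: 1, 16 (2 points).
  x = 3: rhs = 11, matching y values: none (0 points).
  x = 4: rhs = 5, matching y values: none (0 points).
  x = 5: rhs = 6, matching y values: none (0 points).
  x = 6: rhs = 3, matching y values: none (0 points).
  x = 7: rhs = 2, matching y values: 6, 11 (2 points).
  x = 8: rhs = 9, matching y values: 3, 14 (2 points).
  x = 9: rhs = 13, matching y values: 8, 9 (2 points).
  x = 10: rhs = 3, matching y values: none (0 points).
  x = 11: rhs = 2, matching y values: 6, 11 (2 points).
  x = 12: rhs = 16, matching y values: 4, 13 (2 points).
  x = 13: rhs = 0, matching y values: 0 (1 points).
  x = 14: rhs = 11, matching y values: none (0 points).
  x = 15: rhs = 4, matching y values: 2, 15 (2 points).
  x = 16: rhs = 2, matching y values: 6, 11 (2 points).
Total affine count: 17.
Full point count |E(F_17)| = 17 + 1 = 18.
Hasse bound: |18 − (17+1)| = |0| = 0 ≤ 2√17 ≈ 8.2462 ✓.


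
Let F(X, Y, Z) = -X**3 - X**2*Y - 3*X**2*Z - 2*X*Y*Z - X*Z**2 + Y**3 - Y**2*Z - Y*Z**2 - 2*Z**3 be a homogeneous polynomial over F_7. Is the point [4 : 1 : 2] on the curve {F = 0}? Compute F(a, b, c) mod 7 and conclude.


F(4,1,2) ≡ 2 (mod 7); P is NOT on the curve.

Evaluate F(4, 1, 2) term-by-term (mod 7).
  -X**3 ↦ -1·64·1·1 = -64
  -X**2*Y ↦ -1·16·1·1 = -16
  -3*X**2*Z ↦ -3·16·1·2 = -96
  -2*X*Y*Z ↦ -2·4·1·2 = -16
  -X*Z**2 ↦ -1·4·1·4 = -16
  Y**3 ↦ 1·1·1·1 = 1
  -Y**2*Z ↦ -1·1·1·2 = -2
  -Y*Z**2 ↦ -1·1·1·4 = -4
  -2*Z**3 ↦ -2·1·1·8 = -16
Sum: F(4, 1, 2) = (-64) + (-16) + (-96) + (-16) + (-16) + (1) + (-2) + (-4) + (-16) = -229.
Reducing mod 7: -229 ≡ 2 (mod 7).
Since F(a, b, c) ≡ 2 ≠ 0 (mod 7), P does NOT lie on the curve.


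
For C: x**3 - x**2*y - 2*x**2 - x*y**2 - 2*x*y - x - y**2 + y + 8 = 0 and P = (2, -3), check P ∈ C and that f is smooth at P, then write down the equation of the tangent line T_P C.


Tangent line at P: 12*x + 11*y + 9 = 0.

Step 1: f(2, -3) = 0, so P lies on C.
Step 2: partial derivatives
  f_x(x, y) = 3*x**2 - 2*x*y - 4*x - y**2 - 2*y - 1, f_y(x, y) = -x**2 - 2*x*y - 2*x - 2*y + 1.
  f_x(P) = 12, f_y(P) = 11 (gradient nonzero, so P is smooth).
Step 3: tangent line at P: 12·(x − 2) + 11·(y − -3) = 0.
Expanding: 12*x + 11*y + 9 = 0.


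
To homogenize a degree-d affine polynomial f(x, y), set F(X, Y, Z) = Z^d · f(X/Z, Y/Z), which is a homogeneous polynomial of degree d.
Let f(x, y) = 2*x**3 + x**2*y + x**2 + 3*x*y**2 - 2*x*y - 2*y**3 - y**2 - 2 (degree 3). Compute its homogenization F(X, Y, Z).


F(X, Y, Z) = 2*X**3 + X**2*Y + X**2*Z + 3*X*Y**2 - 2*X*Y*Z - 2*Y**3 - Y**2*Z - 2*Z**3

deg(f) = 3.
Substitute x = X/Z, y = Y/Z into f, then multiply by Z^3.
  monomial 2·x^3·y^0 ↦ 2·X^3·Y^0·Z^0.
  monomial 1·x^2·y^1 ↦ 1·X^2·Y^1·Z^0.
  monomial 1·x^2·y^0 ↦ 1·X^2·Y^0·Z^1.
  monomial 3·x^1·y^2 ↦ 3·X^1·Y^2·Z^0.
  monomial -2·x^1·y^1 ↦ -2·X^1·Y^1·Z^1.
  monomial -2·x^0·y^3 ↦ -2·X^0·Y^3·Z^0.
  monomial -1·x^0·y^2 ↦ -1·X^0·Y^2·Z^1.
  monomial -2·x^0·y^0 ↦ -2·X^0·Y^0·Z^3.
Collecting: F(X, Y, Z) = 2*X**3 + X**2*Y + X**2*Z + 3*X*Y**2 - 2*X*Y*Z - 2*Y**3 - Y**2*Z - 2*Z**3.


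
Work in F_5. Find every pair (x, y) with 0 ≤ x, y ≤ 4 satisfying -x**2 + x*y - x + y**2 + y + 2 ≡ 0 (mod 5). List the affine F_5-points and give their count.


Affine F_5-points: {(1, 0), (1, 3), (2, 1), (3, 0), (3, 1)}; count = 5.

For each of the 25 pairs (x, y) ∈ F_5², evaluate f(x, y) mod 5. Record the zeros.
  x = 0: [0↦2, 1↦4, 2↦3, 3↦4, 4↦2]  zeros at y ∈ ∅
  x = 1: [0↦0, 1↦3, 2↦3, 3↦0, 4↦4]  zeros at y ∈ {0, 3}
  x = 2: [0↦1, 1↦0, 2↦1, 3↦4, 4↦4]  zeros at y ∈ {1}
  x = 3: [0↦0, 1↦0, 2↦2, 3↦1, 4↦2]  zeros at y ∈ {0, 1}
  x = 4: [0↦2, 1↦3, 2↦1, 3↦1, 4↦3]  zeros at y ∈ ∅
Collecting zeros: affine points = {(1, 0), (1, 3), (2, 1), (3, 0), (3, 1)}.
Total count |C(F_5)_aff| = 5.


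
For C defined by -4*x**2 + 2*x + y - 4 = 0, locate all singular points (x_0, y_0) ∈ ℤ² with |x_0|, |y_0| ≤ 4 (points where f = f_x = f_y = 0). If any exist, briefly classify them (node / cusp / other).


No singular points in the scanned grid; C is smooth there.

Compute partial derivatives:
  f_x = 2 - 8*x.
  f_y = 1.
f_y = 1 is a nonzero constant, so f_y never vanishes: no point (x, y) can satisfy f = f_x = f_y = 0. In particular no (x, y) ∈ {−4, ..., 4}² is singular; the curve is smooth.


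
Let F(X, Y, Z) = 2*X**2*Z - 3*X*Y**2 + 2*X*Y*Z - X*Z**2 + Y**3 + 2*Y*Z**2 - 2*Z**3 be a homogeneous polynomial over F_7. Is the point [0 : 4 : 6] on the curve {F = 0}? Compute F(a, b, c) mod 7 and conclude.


F(0,4,6) ≡ 4 (mod 7); P is NOT on the curve.

Evaluate F(0, 4, 6) term-by-term (mod 7).
  2*X**2*Z ↦ 2·0·1·6 = 0
  -3*X*Y**2 ↦ -3·0·16·1 = 0
  2*X*Y*Z ↦ 2·0·4·6 = 0
  -X*Z**2 ↦ -1·0·1·36 = 0
  Y**3 ↦ 1·1·64·1 = 64
  2*Y*Z**2 ↦ 2·1·4·36 = 288
  -2*Z**3 ↦ -2·1·1·216 = -432
Sum: F(0, 4, 6) = (0) + (0) + (0) + (0) + (64) + (288) + (-432) = -80.
Reducing mod 7: -80 ≡ 4 (mod 7).
Since F(a, b, c) ≡ 4 ≠ 0 (mod 7), P does NOT lie on the curve.


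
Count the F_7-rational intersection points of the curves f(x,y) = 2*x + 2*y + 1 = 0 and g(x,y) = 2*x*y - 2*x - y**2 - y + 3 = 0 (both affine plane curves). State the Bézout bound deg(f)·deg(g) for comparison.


Common zeros: ∅; count = 0; Bézout bound = 2.

deg(f) = 1, deg(g) = 2, so Bézout bound = 2.
Scan x ∈ F_7. For each x, list the y ∈ F_7 with f(x, y) ≡ 0 and those with g(x, y) ≡ 0 (mod 7); the common zeros in that column are the intersection.
  x = 0: f ≡ 0 at y ∈ {3}; g ≡ 0 at y ∈ ∅; common: ∅.
  x = 1: f ≡ 0 at y ∈ {2}; g ≡ 0 at y ∈ ∅; common: ∅.
  x = 2: f ≡ 0 at y ∈ {1}; g ≡ 0 at y ∈ ∅; common: ∅.
  x = 3: f ≡ 0 at y ∈ {0}; g ≡ 0 at y ∈ ∅; common: ∅.
  x = 4: f ≡ 0 at y ∈ {6}; g ≡ 0 at y ∈ {3, 4}; common: ∅.
  x = 5: f ≡ 0 at y ∈ {5}; g ≡ 0 at y ∈ {0, 2}; common: ∅.
  x = 6: f ≡ 0 at y ∈ {4}; g ≡ 0 at y ∈ {5, 6}; common: ∅.
Collecting: common zeros = ∅, so the count is 0.
Comparison with the Bézout bound: 0 ≤ 2 = deg(f)·deg(g), as expected for curves with no common component (the affine F_7-count falls short of the bound because intersections may lie at infinity, over extension fields, or carry multiplicity).


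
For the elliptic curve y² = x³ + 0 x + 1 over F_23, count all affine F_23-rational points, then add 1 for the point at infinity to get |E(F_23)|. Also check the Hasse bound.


Affine points = {(0, 1), (0, 22), (1, 5), (1, 18), (2, 3), (2, 20), (10, 9), (10, 14), (12, 2), (12, 21), (13, 6), (13, 17), (14, 10), (14, 13), (15, 8), (15, 15), (16, 7), (16, 16), (19, 11), (19, 12), (21, 4), (21, 19), (22, 0)}; affine count = 23; |E(F_23)| = 24.

Discriminant check: Δ ∝ 4a³ + 27b² = 4·0³ + 27·1² = 4·0 + 27·1 ≡ 4 (mod 23). Nonzero ⇒ E is nonsingular.
For each x ∈ F_23, compute rhs = x³ + 0·x + 1 mod 23, then count y ∈ F_23 with y² ≡ rhs.
  x = 0: rhs = 1, matching y values: 1, 22 (2 points).
  x = 1: rhs = 2, matching y values: 5, 18 (2 points).
  x = 2: rhs = 9, matching y values: 3, 20 (2 points).
  x = 3: rhs = 5, matching y values: none (0 points).
  x = 4: rhs = 19, matching y values: none (0 points).
  x = 5: rhs = 11, matching y values: none (0 points).
  x = 6: rhs = 10, matching y values: none (0 points).
  x = 7: rhs = 22, matching y values: none (0 points).
  x = 8: rhs = 7, matching y values: none (0 points).
  x = 9: rhs = 17, matching y values: none (0 points).
  x = 10: rhs = 12, matching y values: 9, 14 (2 points).
  x = 11: rhs = 21, matching y values: none (0 points).
  x = 12: rhs = 4, matching y values: 2, 21 (2 points).
  x = 13: rhs = 13, matching y values: 6, 17 (2 points).
  x = 14: rhs = 8, matching y values: 10, 13 (2 points).
  x = 15: rhs = 18, matching y values: 8, 15 (2 points).
  x = 16: rhs = 3, matching y values: 7, 16 (2 points).
  x = 17: rhs = 15, matching y values: none (0 points).
  x = 18: rhs = 14, matching y values: none (0 points).
  x = 19: rhs = 6, matching y values: 11, 12 (2 points).
  x = 20: rhs = 20, matching y values: none (0 points).
  x = 21: rhs = 16, matching y values: 4, 19 (2 points).
  x = 22: rhs = 0, matching y values: 0 (1 points).
Total affine count: 23.
Full point count |E(F_23)| = 23 + 1 = 24.
Hasse bound: |24 − (23+1)| = |0| = 0 ≤ 2√23 ≈ 9.5917 ✓.


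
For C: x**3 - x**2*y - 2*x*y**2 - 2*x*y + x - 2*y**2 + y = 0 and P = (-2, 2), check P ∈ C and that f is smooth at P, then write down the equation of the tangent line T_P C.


Tangent line at P: 9*x + 9*y = 0.

Step 1: f(-2, 2) = 0, so P lies on C.
Step 2: partial derivatives
  f_x(x, y) = 3*x**2 - 2*x*y - 2*y**2 - 2*y + 1, f_y(x, y) = -x**2 - 4*x*y - 2*x - 4*y + 1.
  f_x(P) = 9, f_y(P) = 9 (gradient nonzero, so P is smooth).
Step 3: tangent line at P: 9·(x − -2) + 9·(y − 2) = 0.
Expanding: 9*x + 9*y = 0.


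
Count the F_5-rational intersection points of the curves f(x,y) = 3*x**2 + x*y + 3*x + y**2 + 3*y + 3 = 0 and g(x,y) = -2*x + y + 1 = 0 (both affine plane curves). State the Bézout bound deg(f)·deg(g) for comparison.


Common zeros: {(2, 3)}; count = 1; Bézout bound = 2.

deg(f) = 2, deg(g) = 1, so Bézout bound = 2.
Scan x ∈ F_5. For each x, list the y ∈ F_5 with f(x, y) ≡ 0 and those with g(x, y) ≡ 0 (mod 5); the common zeros in that column are the intersection.
  x = 0: f ≡ 0 at y ∈ ∅; g ≡ 0 at y ∈ {4}; common: ∅.
  x = 1: f ≡ 0 at y ∈ {3}; g ≡ 0 at y ∈ {1}; common: ∅.
  x = 2: f ≡ 0 at y ∈ {2, 3}; g ≡ 0 at y ∈ {3}; common: {3}.
  x = 3: f ≡ 0 at y ∈ {2}; g ≡ 0 at y ∈ {0}; common: ∅.
  x = 4: f ≡ 0 at y ∈ ∅; g ≡ 0 at y ∈ {2}; common: ∅.
Collecting: common zeros = {(2, 3)}, so the count is 1.
Comparison with the Bézout bound: 1 ≤ 2 = deg(f)·deg(g), as expected for curves with no common component (the affine F_5-count falls short of the bound because intersections may lie at infinity, over extension fields, or carry multiplicity).


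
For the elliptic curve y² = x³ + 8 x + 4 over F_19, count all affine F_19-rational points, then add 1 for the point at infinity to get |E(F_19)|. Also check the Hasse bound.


Affine points = {(0, 2), (0, 17), (2, 3), (2, 16), (3, 6), (3, 13), (4, 9), (4, 10), (5, 6), (5, 13), (7, 2), (7, 17), (9, 8), (9, 11), (10, 1), (10, 18), (11, 6), (11, 13), (12, 2), (12, 17), (13, 5), (13, 14)}; affine count = 22; |E(F_19)| = 23.

Discriminant check: Δ ∝ 4a³ + 27b² = 4·8³ + 27·4² = 4·512 + 27·16 ≡ 10 (mod 19). Nonzero ⇒ E is nonsingular.
For each x ∈ F_19, compute rhs = x³ + 8·x + 4 mod 19, then count y ∈ F_19 with y² ≡ rhs.
  x = 0: rhs = 4, matching y values: 2, 17 (2 points).
  x = 1: rhs = 13, matching y values: none (0 points).
  x = 2: rhs = 9, matching y values: 3, 16 (2 points).
  x = 3: rhs = 17, matching y values: 6, 13 (2 points).
  x = 4: rhs = 5, matching y values: 9, 10 (2 points).
  x = 5: rhs = 17, matching y values: 6, 13 (2 points).
  x = 6: rhs = 2, matching y values: none (0 points).
  x = 7: rhs = 4, matching y values: 2, 17 (2 points).
  x = 8: rhs = 10, matching y values: none (0 points).
  x = 9: rhs = 7, matching y values: 8, 11 (2 points).
  x = 10: rhs = 1, matching y values: 1, 18 (2 points).
  x = 11: rhs = 17, matching y values: 6, 13 (2 points).
  x = 12: rhs = 4, matching y values: 2, 17 (2 points).
  x = 13: rhs = 6, matching y values: 5, 14 (2 points).
  x = 14: rhs = 10, matching y values: none (0 points).
  x = 15: rhs = 3, matching y values: none (0 points).
  x = 16: rhs = 10, matching y values: none (0 points).
  x = 17: rhs = 18, matching y values: none (0 points).
  x = 18: rhs = 14, matching y values: none (0 points).
Total affine count: 22.
Full point count |E(F_19)| = 22 + 1 = 23.
Hasse bound: |23 − (19+1)| = |3| = 3 ≤ 2√19 ≈ 8.7178 ✓.


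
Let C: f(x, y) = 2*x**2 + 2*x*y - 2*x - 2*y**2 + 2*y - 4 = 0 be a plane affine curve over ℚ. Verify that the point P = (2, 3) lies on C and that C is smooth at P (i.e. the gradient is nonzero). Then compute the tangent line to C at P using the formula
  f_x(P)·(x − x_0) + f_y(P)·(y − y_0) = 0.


Tangent line at P: 12*x - 6*y - 6 = 0.

Step 1: f(2, 3) = 0, so P lies on C.
Step 2: partial derivatives
  f_x(x, y) = 4*x + 2*y - 2, f_y(x, y) = 2*x - 4*y + 2.
  f_x(P) = 12, f_y(P) = -6 (gradient nonzero, so P is smooth).
Step 3: tangent line at P: 12·(x − 2) + -6·(y − 3) = 0.
Expanding: 12*x - 6*y - 6 = 0.


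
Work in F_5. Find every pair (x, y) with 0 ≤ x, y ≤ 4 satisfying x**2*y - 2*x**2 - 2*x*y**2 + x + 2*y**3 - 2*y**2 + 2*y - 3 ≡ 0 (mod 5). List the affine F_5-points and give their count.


Affine F_5-points: {(2, 2)}; count = 1.

For each of the 25 pairs (x, y) ∈ F_5², evaluate f(x, y) mod 5. Record the zeros.
  x = 0: [0↦2, 1↦4, 2↦4, 3↦4, 4↦1]  zeros at y ∈ ∅
  x = 1: [0↦1, 1↦2, 2↦2, 3↦3, 4↦2]  zeros at y ∈ ∅
  x = 2: [0↦1, 1↦3, 2↦0, 3↦4, 4↦2]  zeros at y ∈ {2}
  x = 3: [0↦2, 1↦2, 2↦3, 3↦2, 4↦1]  zeros at y ∈ ∅
  x = 4: [0↦4, 1↦4, 2↦1, 3↦2, 4↦4]  zeros at y ∈ ∅
Collecting zeros: affine points = {(2, 2)}.
Total count |C(F_5)_aff| = 1.


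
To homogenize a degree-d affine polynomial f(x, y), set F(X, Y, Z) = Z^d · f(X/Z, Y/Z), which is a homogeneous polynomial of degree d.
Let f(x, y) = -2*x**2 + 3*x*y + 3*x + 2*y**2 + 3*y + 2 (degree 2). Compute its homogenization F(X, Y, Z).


F(X, Y, Z) = -2*X**2 + 3*X*Y + 3*X*Z + 2*Y**2 + 3*Y*Z + 2*Z**2

deg(f) = 2.
Substitute x = X/Z, y = Y/Z into f, then multiply by Z^2.
  monomial -2·x^2·y^0 ↦ -2·X^2·Y^0·Z^0.
  monomial 3·x^1·y^1 ↦ 3·X^1·Y^1·Z^0.
  monomial 3·x^1·y^0 ↦ 3·X^1·Y^0·Z^1.
  monomial 2·x^0·y^2 ↦ 2·X^0·Y^2·Z^0.
  monomial 3·x^0·y^1 ↦ 3·X^0·Y^1·Z^1.
  monomial 2·x^0·y^0 ↦ 2·X^0·Y^0·Z^2.
Collecting: F(X, Y, Z) = -2*X**2 + 3*X*Y + 3*X*Z + 2*Y**2 + 3*Y*Z + 2*Z**2.


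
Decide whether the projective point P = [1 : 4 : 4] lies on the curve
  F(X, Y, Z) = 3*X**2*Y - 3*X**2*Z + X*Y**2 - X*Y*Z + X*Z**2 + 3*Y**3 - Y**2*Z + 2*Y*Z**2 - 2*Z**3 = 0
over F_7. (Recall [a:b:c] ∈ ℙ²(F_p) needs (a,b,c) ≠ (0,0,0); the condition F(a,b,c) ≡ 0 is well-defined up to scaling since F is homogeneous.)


F(1,4,4) ≡ 4 (mod 7); P is NOT on the curve.

Evaluate F(1, 4, 4) term-by-term (mod 7).
  3*X**2*Y ↦ 3·1·4·1 = 12
  -3*X**2*Z ↦ -3·1·1·4 = -12
  X*Y**2 ↦ 1·1·16·1 = 16
  -X*Y*Z ↦ -1·1·4·4 = -16
  X*Z**2 ↦ 1·1·1·16 = 16
  3*Y**3 ↦ 3·1·64·1 = 192
  -Y**2*Z ↦ -1·1·16·4 = -64
  2*Y*Z**2 ↦ 2·1·4·16 = 128
  -2*Z**3 ↦ -2·1·1·64 = -128
Sum: F(1, 4, 4) = (12) + (-12) + (16) + (-16) + (16) + (192) + (-64) + (128) + (-128) = 144.
Reducing mod 7: 144 ≡ 4 (mod 7).
Since F(a, b, c) ≡ 4 ≠ 0 (mod 7), P does NOT lie on the curve.


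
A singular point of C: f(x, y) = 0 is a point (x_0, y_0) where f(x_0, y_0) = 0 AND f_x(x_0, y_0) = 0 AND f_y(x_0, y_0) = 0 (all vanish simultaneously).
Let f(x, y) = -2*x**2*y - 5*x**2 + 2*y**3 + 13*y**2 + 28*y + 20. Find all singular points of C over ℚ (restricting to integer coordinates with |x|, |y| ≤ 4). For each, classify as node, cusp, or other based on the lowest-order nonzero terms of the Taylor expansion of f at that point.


Singular points: {(0, -2)}; classification: node.

Compute partial derivatives:
  f_x = -4*x*y - 10*x.
  f_y = -2*x**2 + 6*y**2 + 26*y + 28.
Scan x_0 ∈ {−4, ..., 4}. For each x_0, f_y(x_0, y) is a polynomial in y; find its integer roots y ∈ {−4, ..., 4}, then test f_x and f at those candidates.
  x = -4: f_y(-4, y) = 6*y**2 + 26*y - 4; no integer root y with |y| ≤ 4.
  x = -3: f_y(-3, y) = 6*y**2 + 26*y + 10; no integer root y with |y| ≤ 4.
  x = -2: f_y(-2, y) = 6*y**2 + 26*y + 20; vanishes at y ∈ {-1}. (-2, -1): f_x = 12 ≠ 0.
  x = -1: f_y(-1, y) = 6*y**2 + 26*y + 26; no integer root y with |y| ≤ 4.
  x = 0: f_y(0, y) = 6*y**2 + 26*y + 28; vanishes at y ∈ {-2}. (0, -2): f_x = 0, f = 0 — SINGULAR.
  x = 1: f_y(1, y) = 6*y**2 + 26*y + 26; no integer root y with |y| ≤ 4.
  x = 2: f_y(2, y) = 6*y**2 + 26*y + 20; vanishes at y ∈ {-1}. (2, -1): f_x = -12 ≠ 0.
  x = 3: f_y(3, y) = 6*y**2 + 26*y + 10; no integer root y with |y| ≤ 4.
  x = 4: f_y(4, y) = 6*y**2 + 26*y - 4; no integer root y with |y| ≤ 4.
Only singular point on the grid: (0, -2).
Classify: substitute x = 0 + u, y = -2 + v and expand: f = -2*u**2*v - u**2 + 2*v**3 + v**2.
No constant or linear terms (consistent with a singular point). Quadratic part: -u**2 + v**2. Cubic part: -2*u**2*v + 2*v**3.
The quadratic part v**2 - u**2 = (v − u)(v + u) splits into two distinct linear factors, so there are two distinct tangent lines y − -2 = ±(x − 0) — this is a node (ordinary double point).
Classification: node.


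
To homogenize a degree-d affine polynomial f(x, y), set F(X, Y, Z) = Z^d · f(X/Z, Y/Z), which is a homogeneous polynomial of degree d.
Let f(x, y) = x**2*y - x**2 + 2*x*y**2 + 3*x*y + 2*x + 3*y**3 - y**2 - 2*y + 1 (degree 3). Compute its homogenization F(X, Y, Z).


F(X, Y, Z) = X**2*Y - X**2*Z + 2*X*Y**2 + 3*X*Y*Z + 2*X*Z**2 + 3*Y**3 - Y**2*Z - 2*Y*Z**2 + Z**3

deg(f) = 3.
Substitute x = X/Z, y = Y/Z into f, then multiply by Z^3.
  monomial 1·x^2·y^1 ↦ 1·X^2·Y^1·Z^0.
  monomial -1·x^2·y^0 ↦ -1·X^2·Y^0·Z^1.
  monomial 2·x^1·y^2 ↦ 2·X^1·Y^2·Z^0.
  monomial 3·x^1·y^1 ↦ 3·X^1·Y^1·Z^1.
  monomial 2·x^1·y^0 ↦ 2·X^1·Y^0·Z^2.
  monomial 3·x^0·y^3 ↦ 3·X^0·Y^3·Z^0.
  monomial -1·x^0·y^2 ↦ -1·X^0·Y^2·Z^1.
  monomial -2·x^0·y^1 ↦ -2·X^0·Y^1·Z^2.
  monomial 1·x^0·y^0 ↦ 1·X^0·Y^0·Z^3.
Collecting: F(X, Y, Z) = X**2*Y - X**2*Z + 2*X*Y**2 + 3*X*Y*Z + 2*X*Z**2 + 3*Y**3 - Y**2*Z - 2*Y*Z**2 + Z**3.


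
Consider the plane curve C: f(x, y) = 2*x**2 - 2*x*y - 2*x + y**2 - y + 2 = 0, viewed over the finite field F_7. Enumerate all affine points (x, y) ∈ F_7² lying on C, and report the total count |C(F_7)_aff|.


Affine F_7-points: {(0, 4), (1, 1), (1, 2), (2, 2), (2, 3), (3, 0), (5, 0), (5, 4)}; count = 8.

For each of the 49 pairs (x, y) ∈ F_7², evaluate f(x, y) mod 7. Record the zeros.
  x = 0: [0↦2, 1↦2, 2↦4, 3↦1, 4↦0, 5↦1, 6↦4]  zeros at y ∈ {4}
  x = 1: [0↦2, 1↦0, 2↦0, 3↦2, 4↦6, 5↦5, 6↦6]  zeros at y ∈ {1, 2}
  x = 2: [0↦6, 1↦2, 2↦0, 3↦0, 4↦2, 5↦6, 6↦5]  zeros at y ∈ {2, 3}
  x = 3: [0↦0, 1↦1, 2↦4, 3↦2, 4↦2, 5↦4, 6↦1]  zeros at y ∈ {0}
  x = 4: [0↦5, 1↦4, 2↦5, 3↦1, 4↦6, 5↦6, 6↦1]  zeros at y ∈ ∅
  x = 5: [0↦0, 1↦4, 2↦3, 3↦4, 4↦0, 5↦5, 6↦5]  zeros at y ∈ {0, 4}
  x = 6: [0↦6, 1↦1, 2↦5, 3↦4, 4↦5, 5↦1, 6↦6]  zeros at y ∈ ∅
Collecting zeros: affine points = {(0, 4), (1, 1), (1, 2), (2, 2), (2, 3), (3, 0), (5, 0), (5, 4)}.
Total count |C(F_7)_aff| = 8.


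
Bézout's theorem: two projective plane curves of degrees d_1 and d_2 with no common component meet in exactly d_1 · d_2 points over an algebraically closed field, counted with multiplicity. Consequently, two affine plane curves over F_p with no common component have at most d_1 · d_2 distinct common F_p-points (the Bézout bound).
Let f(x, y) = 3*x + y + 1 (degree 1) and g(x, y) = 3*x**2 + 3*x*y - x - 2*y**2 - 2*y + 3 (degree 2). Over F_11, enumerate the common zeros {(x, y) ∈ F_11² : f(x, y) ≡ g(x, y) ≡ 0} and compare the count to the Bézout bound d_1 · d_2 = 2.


Common zeros: {(7, 0), (10, 2)}; count = 2; Bézout bound = 2.

deg(f) = 1, deg(g) = 2, so Bézout bound = 2.
Scan x ∈ F_11. For each x, list the y ∈ F_11 with f(x, y) ≡ 0 and those with g(x, y) ≡ 0 (mod 11); the common zeros in that column are the intersection.
  x = 0: f ≡ 0 at y ∈ {10}; g ≡ 0 at y ∈ ∅; common: ∅.
  x = 1: f ≡ 0 at y ∈ {7}; g ≡ 0 at y ∈ ∅; common: ∅.
  x = 2: f ≡ 0 at y ∈ {4}; g ≡ 0 at y ∈ ∅; common: ∅.
  x = 3: f ≡ 0 at y ∈ {1}; g ≡ 0 at y ∈ {2, 7}; common: ∅.
  x = 4: f ≡ 0 at y ∈ {9}; g ≡ 0 at y ∈ {1, 4}; common: ∅.
  x = 5: f ≡ 0 at y ∈ {6}; g ≡ 0 at y ∈ {5, 7}; common: ∅.
  x = 6: f ≡ 0 at y ∈ {3}; g ≡ 0 at y ∈ ∅; common: ∅.
  x = 7: f ≡ 0 at y ∈ {0}; g ≡ 0 at y ∈ {0, 4}; common: {0}.
  x = 8: f ≡ 0 at y ∈ {8}; g ≡ 0 at y ∈ {0}; common: ∅.
  x = 9: f ≡ 0 at y ∈ {5}; g ≡ 0 at y ∈ ∅; common: ∅.
  x = 10: f ≡ 0 at y ∈ {2}; g ≡ 0 at y ∈ {1, 2}; common: {2}.
Collecting: common zeros = {(7, 0), (10, 2)}, so the count is 2.
Comparison with the Bézout bound: 2 ≤ 2 = deg(f)·deg(g), as expected for curves with no common component (the bound is attained).


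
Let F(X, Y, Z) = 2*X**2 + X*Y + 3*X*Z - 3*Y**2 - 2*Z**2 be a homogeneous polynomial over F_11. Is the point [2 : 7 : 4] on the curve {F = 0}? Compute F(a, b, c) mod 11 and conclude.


F(2,7,4) ≡ 10 (mod 11); P is NOT on the curve.

Evaluate F(2, 7, 4) term-by-term (mod 11).
  2*X**2 ↦ 2·4·1·1 = 8
  X*Y ↦ 1·2·7·1 = 14
  3*X*Z ↦ 3·2·1·4 = 24
  -3*Y**2 ↦ -3·1·49·1 = -147
  -2*Z**2 ↦ -2·1·1·16 = -32
Sum: F(2, 7, 4) = (8) + (14) + (24) + (-147) + (-32) = -133.
Reducing mod 11: -133 ≡ 10 (mod 11).
Since F(a, b, c) ≡ 10 ≠ 0 (mod 11), P does NOT lie on the curve.


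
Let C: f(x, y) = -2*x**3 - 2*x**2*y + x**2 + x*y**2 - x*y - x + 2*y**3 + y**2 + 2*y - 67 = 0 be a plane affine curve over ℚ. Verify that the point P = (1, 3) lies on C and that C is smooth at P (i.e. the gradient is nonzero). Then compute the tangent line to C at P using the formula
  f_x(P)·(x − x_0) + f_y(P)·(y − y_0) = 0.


Tangent line at P: -11*x + 65*y - 184 = 0.

Step 1: f(1, 3) = 0, so P lies on C.
Step 2: partial derivatives
  f_x(x, y) = -6*x**2 - 4*x*y + 2*x + y**2 - y - 1, f_y(x, y) = -2*x**2 + 2*x*y - x + 6*y**2 + 2*y + 2.
  f_x(P) = -11, f_y(P) = 65 (gradient nonzero, so P is smooth).
Step 3: tangent line at P: -11·(x − 1) + 65·(y − 3) = 0.
Expanding: -11*x + 65*y - 184 = 0.


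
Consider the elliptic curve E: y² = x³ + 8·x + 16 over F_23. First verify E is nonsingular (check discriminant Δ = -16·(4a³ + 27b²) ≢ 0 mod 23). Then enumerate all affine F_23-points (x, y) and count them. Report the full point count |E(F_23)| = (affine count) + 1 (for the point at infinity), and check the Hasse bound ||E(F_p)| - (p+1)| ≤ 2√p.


Affine points = {(0, 4), (0, 19), (1, 5), (1, 18), (6, 2), (6, 21), (7, 1), (7, 22), (9, 9), (9, 14), (11, 3), (11, 20), (12, 0), (16, 10), (16, 13), (18, 9), (18, 14), (19, 9), (19, 14)}; affine count = 19; |E(F_23)| = 20.

Discriminant check: Δ ∝ 4a³ + 27b² = 4·8³ + 27·16² = 4·512 + 27·256 ≡ 13 (mod 23). Nonzero ⇒ E is nonsingular.
For each x ∈ F_23, compute rhs = x³ + 8·x + 16 mod 23, then count y ∈ F_23 with y² ≡ rhs.
  x = 0: rhs = 16, matching y values: 4, 19 (2 points).
  x = 1: rhs = 2, matching y values: 5, 18 (2 points).
  x = 2: rhs = 17, matching y values: none (0 points).
  x = 3: rhs = 21, matching y values: none (0 points).
  x = 4: rhs = 20, matching y values: none (0 points).
  x = 5: rhs = 20, matching y values: none (0 points).
  x = 6: rhs = 4, matching y values: 2, 21 (2 points).
  x = 7: rhs = 1, matching y values: 1, 22 (2 points).
  x = 8: rhs = 17, matching y values: none (0 points).
  x = 9: rhs = 12, matching y values: 9, 14 (2 points).
  x = 10: rhs = 15, matching y values: none (0 points).
  x = 11: rhs = 9, matching y values: 3, 20 (2 points).
  x = 12: rhs = 0, matching y values: 0 (1 points).
  x = 13: rhs = 17, matching y values: none (0 points).
  x = 14: rhs = 20, matching y values: none (0 points).
  x = 15: rhs = 15, matching y values: none (0 points).
  x = 16: rhs = 8, matching y values: 10, 13 (2 points).
  x = 17: rhs = 5, matching y values: none (0 points).
  x = 18: rhs = 12, matching y values: 9, 14 (2 points).
  x = 19: rhs = 12, matching y values: 9, 14 (2 points).
  x = 20: rhs = 11, matching y values: none (0 points).
  x = 21: rhs = 15, matching y values: none (0 points).
  x = 22: rhs = 7, matching y values: none (0 points).
Total affine count: 19.
Full point count |E(F_23)| = 19 + 1 = 20.
Hasse bound: |20 − (23+1)| = |-4| = 4 ≤ 2√23 ≈ 9.5917 ✓.


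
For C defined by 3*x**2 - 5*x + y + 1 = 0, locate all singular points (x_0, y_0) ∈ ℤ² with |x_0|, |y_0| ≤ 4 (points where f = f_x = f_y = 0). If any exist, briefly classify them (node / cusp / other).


No singular points in the scanned grid; C is smooth there.

Compute partial derivatives:
  f_x = 6*x - 5.
  f_y = 1.
f_y = 1 is a nonzero constant, so f_y never vanishes: no point (x, y) can satisfy f = f_x = f_y = 0. In particular no (x, y) ∈ {−4, ..., 4}² is singular; the curve is smooth.


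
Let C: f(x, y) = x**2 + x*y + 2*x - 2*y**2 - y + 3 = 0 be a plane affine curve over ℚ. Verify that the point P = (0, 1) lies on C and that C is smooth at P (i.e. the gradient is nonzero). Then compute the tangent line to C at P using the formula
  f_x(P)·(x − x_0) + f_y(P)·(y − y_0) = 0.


Tangent line at P: 3*x - 5*y + 5 = 0.

Step 1: f(0, 1) = 0, so P lies on C.
Step 2: partial derivatives
  f_x(x, y) = 2*x + y + 2, f_y(x, y) = x - 4*y - 1.
  f_x(P) = 3, f_y(P) = -5 (gradient nonzero, so P is smooth).
Step 3: tangent line at P: 3·(x − 0) + -5·(y − 1) = 0.
Expanding: 3*x - 5*y + 5 = 0.


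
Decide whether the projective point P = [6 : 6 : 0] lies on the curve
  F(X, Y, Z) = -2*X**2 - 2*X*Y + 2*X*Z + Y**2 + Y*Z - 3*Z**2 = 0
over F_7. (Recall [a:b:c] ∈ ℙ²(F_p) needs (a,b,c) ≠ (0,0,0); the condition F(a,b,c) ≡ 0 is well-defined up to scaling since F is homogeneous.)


F(6,6,0) ≡ 4 (mod 7); P is NOT on the curve.

Evaluate F(6, 6, 0) term-by-term (mod 7).
  -2*X**2 ↦ -2·36·1·1 = -72
  -2*X*Y ↦ -2·6·6·1 = -72
  2*X*Z ↦ 2·6·1·0 = 0
  Y**2 ↦ 1·1·36·1 = 36
  Y*Z ↦ 1·1·6·0 = 0
  -3*Z**2 ↦ -3·1·1·0 = 0
Sum: F(6, 6, 0) = (-72) + (-72) + (0) + (36) + (0) + (0) = -108.
Reducing mod 7: -108 ≡ 4 (mod 7).
Since F(a, b, c) ≡ 4 ≠ 0 (mod 7), P does NOT lie on the curve.


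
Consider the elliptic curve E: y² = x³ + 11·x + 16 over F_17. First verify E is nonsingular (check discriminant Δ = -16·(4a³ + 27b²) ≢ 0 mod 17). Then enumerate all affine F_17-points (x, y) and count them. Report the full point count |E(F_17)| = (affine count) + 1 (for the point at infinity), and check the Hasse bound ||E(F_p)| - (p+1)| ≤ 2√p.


Affine points = {(0, 4), (0, 13), (3, 5), (3, 12), (5, 3), (5, 14), (6, 3), (6, 14), (8, 2), (8, 15), (10, 2), (10, 15), (16, 2), (16, 15)}; affine count = 14; |E(F_17)| = 15.

Discriminant check: Δ ∝ 4a³ + 27b² = 4·11³ + 27·16² = 4·1331 + 27·256 ≡ 13 (mod 17). Nonzero ⇒ E is nonsingular.
For each x ∈ F_17, compute rhs = x³ + 11·x + 16 mod 17, then count y ∈ F_17 with y² ≡ rhs.
  x = 0: rhs = 16, matching y values: 4, 13 (2 points).
  x = 1: rhs = 11, matching y values: none (0 points).
  x = 2: rhs = 12, matching y values: none (0 points).
  x = 3: rhs = 8, matching y values: 5, 12 (2 points).
  x = 4: rhs = 5, matching y values: none (0 points).
  x = 5: rhs = 9, matching y values: 3, 14 (2 points).
  x = 6: rhs = 9, matching y values: 3, 14 (2 points).
  x = 7: rhs = 11, matching y values: none (0 points).
  x = 8: rhs = 4, matching y values: 2, 15 (2 points).
  x = 9: rhs = 11, matching y values: none (0 points).
  x = 10: rhs = 4, matching y values: 2, 15 (2 points).
  x = 11: rhs = 6, matching y values: none (0 points).
  x = 12: rhs = 6, matching y values: none (0 points).
  x = 13: rhs = 10, matching y values: none (0 points).
  x = 14: rhs = 7, matching y values: none (0 points).
  x = 15: rhs = 3, matching y values: none (0 points).
  x = 16: rhs = 4, matching y values: 2, 15 (2 points).
Total affine count: 14.
Full point count |E(F_17)| = 14 + 1 = 15.
Hasse bound: |15 − (17+1)| = |-3| = 3 ≤ 2√17 ≈ 8.2462 ✓.
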